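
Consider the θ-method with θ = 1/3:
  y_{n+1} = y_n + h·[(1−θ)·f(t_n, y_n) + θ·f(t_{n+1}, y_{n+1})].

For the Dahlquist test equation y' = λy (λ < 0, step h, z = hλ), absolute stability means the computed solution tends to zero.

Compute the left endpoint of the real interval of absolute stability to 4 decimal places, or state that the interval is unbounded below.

With y'=λy (z=hλ):
  y_{n+1} = y_n + z·[2/3·y_n + 1/3·y_{n+1}] ⇒ (1 − 1/3z)y_{n+1} = (1 + 2/3z)y_n
  Hence R(z) = (1 + 2/3z)/(1 − 1/3z).

Need |R(x)|<1, x<0.
x=-0.53: |R|=0.5496
R=−1: 1+2/3x = −1+1/3x ⇒ -1/3x=2 ⇒ x=2/(-1/3)=-6.0000
Confirm numerically:
  x=-4.702: |R|=0.83147 <1
  x=-4.668: |R|=0.82629 <1
  x=-4.367: |R|=0.77834 <1
  x=-6.313: |R|=1.03361 >1
  x=-6.061: |R|=1.00673 >1
So |R|<1 on (-6.0000, 0).

z* = -6.0000.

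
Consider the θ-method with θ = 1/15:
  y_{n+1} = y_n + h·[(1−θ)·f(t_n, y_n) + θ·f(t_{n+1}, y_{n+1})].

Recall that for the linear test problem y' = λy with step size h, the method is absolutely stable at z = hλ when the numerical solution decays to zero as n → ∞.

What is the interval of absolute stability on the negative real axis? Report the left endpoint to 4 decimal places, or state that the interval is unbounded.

z∈(-2.3077,0).

Set f=λy, z=hλ:
  y_{n+1} = y_n + z·[14/15·y_n + 1/15·y_{n+1}] ⇒ (1 − 1/15z)y_{n+1} = (1 + 14/15z)y_n
  Hence R(z) = (1 + 14/15z)/(1 − 1/15z).

Solve |R(x)|<1 on ℝ⁻.
x=-0.89: |R|=0.1598
R=−1: 1+14/15x = −1+1/15x ⇒ -13/15x=2 ⇒ x=2/(-13/15)=-2.3077
Confirm numerically:
  x=-2.058: |R|=0.80971 <1
  x=-1.707: |R|=0.53259 <1
  x=-1.602: |R|=0.44742 <1
  x=-1.480: |R|=0.34709 <1
  x=-2.687: |R|=1.27879 >1
  x=-2.658: |R|=1.25790 >1
So |R|<1 on (-2.3077, 0).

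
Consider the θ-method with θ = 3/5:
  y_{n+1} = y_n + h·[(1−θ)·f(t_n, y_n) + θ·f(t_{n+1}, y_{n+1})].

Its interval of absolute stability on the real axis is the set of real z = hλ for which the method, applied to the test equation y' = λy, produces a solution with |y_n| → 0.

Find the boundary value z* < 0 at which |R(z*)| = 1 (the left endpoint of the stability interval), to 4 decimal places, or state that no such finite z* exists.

(−∞, 0) — no finite endpoint.

Test eqn y'=λy, z=hλ:
  y_{n+1} = y_n + z·[2/5·y_n + 3/5·y_{n+1}] ⇒ (1 − 3/5z)y_{n+1} = (1 + 2/5z)y_n
  ⇒ R(z) = (1 + 2/5z)/(1 − 3/5z).

Need |R(x)|<1, x<0.
x=-0.61: |R|=0.5534
x=-2: |R|=0.0909
x=-10: |R|=0.4286
x=-100: |R|=0.6393
θ=3/5≥1/2 ⇒ |1+2/5x|<|1−3/5x| ∀x<0 ⇒ unbounded interval.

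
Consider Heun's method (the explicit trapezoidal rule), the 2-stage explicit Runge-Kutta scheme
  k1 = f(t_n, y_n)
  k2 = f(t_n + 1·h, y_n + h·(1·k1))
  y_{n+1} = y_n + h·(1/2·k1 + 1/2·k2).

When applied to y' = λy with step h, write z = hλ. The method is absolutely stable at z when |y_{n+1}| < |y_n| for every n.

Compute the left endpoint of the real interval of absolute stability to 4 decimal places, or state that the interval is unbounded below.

On y'=λy, z=hλ:
  order 2, 2-stage ⇒ R(z)=1+z+z^2/2
  (e.g. R(-0.77)=0.52645, |R|=0.52645)

Solve |R(x)|<1 on ℝ⁻.
x=-0.77: |R|=0.5264
|R(-1.27)|=0.5364 |R(-1.16)|=0.5128 |R(-1.04)|=0.5008
Bisect:
  x_lo=-2.3956 |R|=1.4738  x_hi=-0.1119 |R|=0.8944
  mid=-1.25373 |R|=0.53219 →hi
  mid=-1.82465 |R|=0.84003 →hi
  mid=-2.11012 |R|=1.11618 →lo
  mid=-1.96739 |R|=0.96792 →hi
  mid=-2.03875 |R|=1.03950 →lo
  mid=-2.00307 |R|=1.00307 →lo
  mid=-1.98523 |R|=0.98534 →hi
  ...
  [-2.00000,-1.99986] ⇒ x*=-2.0000
Interval (-2.0000, 0).

z* = -2.0000.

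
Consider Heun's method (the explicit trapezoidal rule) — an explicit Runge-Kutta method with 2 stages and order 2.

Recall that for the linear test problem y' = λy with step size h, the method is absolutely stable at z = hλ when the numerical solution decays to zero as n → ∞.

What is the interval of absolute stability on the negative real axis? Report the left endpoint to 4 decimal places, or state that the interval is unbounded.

Test eqn y'=λy, z=hλ:
  order 2, 2-stage ⇒ R(z)=1+z+z^2/2
  (e.g. R(-1.73)=0.76645, |R|=0.76645)

Need |R(x)|<1, x<0.
x=-1.73: |R|=0.7664
|R(-2.27)|=1.3064 |R(-1.54)|=0.6458 |R(-1.28)|=0.5392
Bisect:
  x_lo=-2.7353 |R|=2.0056  x_hi=-0.1848 |R|=0.8322
  mid=-1.46005 |R|=0.60582 →hi
  mid=-2.09766 |R|=1.10243 →lo
  mid=-1.77885 |R|=0.80331 →hi
  mid=-1.93826 |R|=0.94016 →hi
  mid=-2.01796 |R|=1.01812 →lo
  mid=-1.97811 |R|=0.97835 →hi
  mid=-1.99803 |R|=0.99803 →hi
  ...
  [-2.00006,-1.99990] ⇒ x*=-2.0000
Stable set (-2.0000, 0).

z∈(-2.0000,0).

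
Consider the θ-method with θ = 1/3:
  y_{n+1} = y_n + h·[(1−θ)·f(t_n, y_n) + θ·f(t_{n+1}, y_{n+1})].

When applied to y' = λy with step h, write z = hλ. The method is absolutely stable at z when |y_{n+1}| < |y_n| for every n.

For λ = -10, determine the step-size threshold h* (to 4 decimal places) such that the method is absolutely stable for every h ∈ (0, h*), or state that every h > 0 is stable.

On y'=λy, z=hλ:
  y_{n+1} = y_n + z·[2/3·y_n + 1/3·y_{n+1}] ⇒ (1 − 1/3z)y_{n+1} = (1 + 2/3z)y_n
  ⇒ R(z) = (1 + 2/3z)/(1 − 1/3z).

Solve |R(x)|<1 on ℝ⁻.
x=-0.73: |R|=0.4129
R=−1: 1+2/3x = −1+1/3x ⇒ -1/3x=2 ⇒ x=2/(-1/3)=-6.0000
Confirm numerically:
  x=-4.858: |R|=0.85467 <1
  x=-4.685: |R|=0.82889 <1
  x=-3.906: |R|=0.69679 <1
  x=-2.935: |R|=0.48357 <1
  x=-6.570: |R|=1.05956 >1
  x=-6.526: |R|=1.05522 >1
Stable set (-6.0000, 0).

(-6.0000,0); λ=-10 ⇒ h* = (6)/10 = 0.6000.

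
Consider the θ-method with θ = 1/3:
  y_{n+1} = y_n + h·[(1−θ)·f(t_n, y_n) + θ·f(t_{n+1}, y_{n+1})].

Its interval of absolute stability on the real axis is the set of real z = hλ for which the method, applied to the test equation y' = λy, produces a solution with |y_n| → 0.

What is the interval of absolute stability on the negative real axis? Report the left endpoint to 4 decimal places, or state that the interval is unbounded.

On y'=λy, z=hλ:
  y_{n+1} = y_n + z·[2/3·y_n + 1/3·y_{n+1}] ⇒ (1 − 1/3z)y_{n+1} = (1 + 2/3z)y_n
  ⇒ R(z) = (1 + 2/3z)/(1 − 1/3z).

Boundary: |R(x)|=1, x<0.
x=-0.92: |R|=0.2959
R=−1: 1+2/3x = −1+1/3x ⇒ -1/3x=2 ⇒ x=2/(-1/3)=-6.0000
Confirm numerically:
  x=-4.426: |R|=0.78804 <1
  x=-3.265: |R|=0.56345 <1
  x=-2.610: |R|=0.39572 <1
  x=-6.255: |R|=1.02755 >1
  x=-6.232: |R|=1.02513 >1
So |R|<1 on (-6.0000, 0).

(-6.0000, 0).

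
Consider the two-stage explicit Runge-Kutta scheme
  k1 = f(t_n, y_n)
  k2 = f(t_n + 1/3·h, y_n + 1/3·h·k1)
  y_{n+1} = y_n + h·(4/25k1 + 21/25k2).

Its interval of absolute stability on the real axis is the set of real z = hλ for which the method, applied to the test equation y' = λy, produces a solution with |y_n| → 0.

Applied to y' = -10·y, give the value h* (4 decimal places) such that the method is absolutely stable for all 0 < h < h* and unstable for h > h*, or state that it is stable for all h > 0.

On y'=λy, z=hλ:
  k1=λy_n ⇒ h·k1=z·y_n;  k2=λ(1+1/3z)y_n ⇒ h·k2=z(1+1/3z)y_n
  y_{n+1}/y_n = 1 + 4/25z + 21/25z(1+1/3z) = 1 + z + 7/25z²
  R(z) = 1 + z + 7/25z².

Need |R(x)|<1, x<0.
x=-1: |R|=0.2800
R=1: x+7/25x²=0 ⇒ x=−25/7=-3.5714; min R=1−1/(4·7/25)=0.1071>−1
Confirm numerically:
  x=-3.064: |R|=0.56467 <1
  x=-3.013: |R|=0.52889 <1
  x=-2.267: |R|=0.17200 <1
  x=-1.505: |R|=0.12921 <1
  x=-3.930: |R|=1.39457 >1
  x=-3.903: |R|=1.36235 >1
  x=-3.692: |R|=1.12464 >1
So |R|<1 on (-3.5714, 0).

(-3.5714,0); λ=-10 ⇒ h* = (25/7)/10 = 0.3571.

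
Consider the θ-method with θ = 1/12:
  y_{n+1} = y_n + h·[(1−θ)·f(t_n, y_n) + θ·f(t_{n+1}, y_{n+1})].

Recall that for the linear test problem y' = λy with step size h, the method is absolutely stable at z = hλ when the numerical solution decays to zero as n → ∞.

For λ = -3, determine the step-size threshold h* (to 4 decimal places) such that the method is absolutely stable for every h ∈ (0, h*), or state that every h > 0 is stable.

Test eqn y'=λy, z=hλ:
  y_{n+1} = y_n + z·[11/12·y_n + 1/12·y_{n+1}] ⇒ (1 − 1/12z)y_{n+1} = (1 + 11/12z)y_n
  Hence R(z) = (1 + 11/12z)/(1 − 1/12z).

Boundary: |R(x)|=1, x<0.
x=-1.37: |R|=0.2296
R=−1: 1+11/12x = −1+1/12x ⇒ -5/6x=2 ⇒ x=2/(-5/6)=-2.4000
Confirm numerically:
  x=-1.920: |R|=0.65517 <1
  x=-1.541: |R|=0.36563 <1
  x=-1.395: |R|=0.24972 <1
  x=-1.088: |R|=0.00244 <1
  x=-2.746: |R|=1.23464 >1
  x=-2.611: |R|=1.14441 >1
  x=-2.489: |R|=1.06143 >1
Stable set (-2.4000, 0).

(-2.4000,0); λ=-3 ⇒ h* = (12/5)/3 = 0.8000.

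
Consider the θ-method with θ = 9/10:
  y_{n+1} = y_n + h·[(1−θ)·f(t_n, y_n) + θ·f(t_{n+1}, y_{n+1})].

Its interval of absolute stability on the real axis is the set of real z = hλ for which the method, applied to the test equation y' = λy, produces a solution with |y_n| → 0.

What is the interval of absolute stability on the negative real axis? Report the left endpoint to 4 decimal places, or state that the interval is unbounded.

Set f=λy, z=hλ:
  y_{n+1} = y_n + z·[1/10·y_n + 9/10·y_{n+1}] ⇒ (1 − 9/10z)y_{n+1} = (1 + 1/10z)y_n
  Hence R(z) = (1 + 1/10z)/(1 − 9/10z).

Need |R(x)|<1, x<0.
x=-1.46: |R|=0.3691
x=-2: |R|=0.2857
x=-10: |R|=0.0000
x=-100: |R|=0.0989
θ=9/10≥1/2 ⇒ |1+1/10x|<|1−9/10x| ∀x<0 ⇒ stable on all of ℝ⁻.

(−∞, 0) — no finite endpoint.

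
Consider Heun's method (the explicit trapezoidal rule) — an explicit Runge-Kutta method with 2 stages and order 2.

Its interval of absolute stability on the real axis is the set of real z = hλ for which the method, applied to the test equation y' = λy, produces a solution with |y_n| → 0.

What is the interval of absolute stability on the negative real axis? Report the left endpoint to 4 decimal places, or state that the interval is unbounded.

Set f=λy, z=hλ:
  order 2, 2-stage ⇒ R(z)=1+z+z^2/2
  (e.g. R(-0.55)=0.60125, |R|=0.60125)

Boundary: |R(x)|=1, x<0.
x=-0.55: |R|=0.6013
|R(-1.8)|=0.8200 |R(-1.08)|=0.5032 |R(-0.82)|=0.5162
Bisect:
  x_lo=-2.5566 |R|=1.7115  x_hi=-0.0879 |R|=0.9159
  mid=-1.32228 |R|=0.55193 →hi
  mid=-1.93945 |R|=0.94128 →hi
  mid=-2.24803 |R|=1.27879 →lo
  mid=-2.09374 |R|=1.09813 →lo
  mid=-2.01660 |R|=1.01673 →lo
  mid=-1.97802 |R|=0.97826 →hi
  mid=-1.99731 |R|=0.99731 →hi
  mid=-2.00695 |R|=1.00698 →lo
  mid=-2.00213 |R|=1.00213 →lo
  mid=-1.99972 |R|=0.99972 →hi
  ...
  [-2.00002,-1.99987] ⇒ x*=-2.0000
Stable set (-2.0000, 0).

z∈(-2.0000,0).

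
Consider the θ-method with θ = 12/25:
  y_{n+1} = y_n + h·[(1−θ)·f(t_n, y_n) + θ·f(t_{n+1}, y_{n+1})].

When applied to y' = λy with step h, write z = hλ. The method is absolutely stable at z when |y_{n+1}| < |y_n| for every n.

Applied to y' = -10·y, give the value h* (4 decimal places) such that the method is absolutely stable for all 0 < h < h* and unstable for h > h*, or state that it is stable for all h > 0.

On y'=λy, z=hλ:
  y_{n+1} = y_n + z·[13/25·y_n + 12/25·y_{n+1}] ⇒ (1 − 12/25z)y_{n+1} = (1 + 13/25z)y_n
  R(z) = (1 + 13/25z)/(1 − 12/25z).

Need |R(x)|<1, x<0.
x=-1.41: |R|=0.1591
R=−1: 1+13/25x = −1+12/25x ⇒ -1/25x=2 ⇒ x=2/(-1/25)=-50.0000
Confirm numerically:
  x=-47.904: |R|=0.99651 <1
  x=-39.500: |R|=0.97896 <1
  x=-26.861: |R|=0.93338 <1
  x=-50.179: |R|=1.00029 >1
  x=-50.024: |R|=1.00004 >1
Interval (-50.0000, 0).

(-50.0000,0); λ=-10 ⇒ h* = (50)/10 = 5.0000.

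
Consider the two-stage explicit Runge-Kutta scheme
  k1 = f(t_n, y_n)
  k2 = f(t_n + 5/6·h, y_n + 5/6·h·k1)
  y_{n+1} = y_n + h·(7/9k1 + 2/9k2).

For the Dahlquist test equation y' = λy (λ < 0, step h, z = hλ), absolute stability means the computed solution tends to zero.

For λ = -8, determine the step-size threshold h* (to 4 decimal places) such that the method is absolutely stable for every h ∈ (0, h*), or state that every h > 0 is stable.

(-5.4000,0); λ=-8 ⇒ h* = (27/5)/8 = 0.6750.

On y'=λy, z=hλ:
  k1=λy_n ⇒ h·k1=z·y_n;  k2=λ(1+5/6z)y_n ⇒ h·k2=z(1+5/6z)y_n
  y_{n+1}/y_n = 1 + 7/9z + 2/9z(1+5/6z) = 1 + z + 5/27z²
  R(z) = 1 + z + 5/27z².

Find x<0 with |R(x)|<1.
x=-0.86: |R|=0.2770
R=1: x+5/27x²=0 ⇒ x=−27/5=-5.4000; min R=1−1/(4·5/27)=-0.3500>−1
Confirm numerically:
  x=-4.259: |R|=0.10009 <1
  x=-3.670: |R|=0.17576 <1
  x=-2.998: |R|=0.33355 <1
  x=-5.870: |R|=1.51091 >1
  x=-5.682: |R|=1.29673 >1
Interval (-5.4000, 0).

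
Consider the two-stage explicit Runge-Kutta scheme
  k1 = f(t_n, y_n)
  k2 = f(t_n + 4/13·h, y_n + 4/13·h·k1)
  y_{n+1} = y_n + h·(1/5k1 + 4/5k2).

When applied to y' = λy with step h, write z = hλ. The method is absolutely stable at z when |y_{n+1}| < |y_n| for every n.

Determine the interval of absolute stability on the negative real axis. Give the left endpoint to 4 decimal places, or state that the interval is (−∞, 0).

(-4.0625, 0).

With y'=λy (z=hλ):
  k1=λy_n ⇒ h·k1=z·y_n;  k2=λ(1+4/13z)y_n ⇒ h·k2=z(1+4/13z)y_n
  y_{n+1}/y_n = 1 + 1/5z + 4/5z(1+4/13z) = 1 + z + 16/65z²
  so R(z) = 1 + z + 16/65z².

Solve |R(x)|<1 on ℝ⁻.
x=-0.49: |R|=0.5691
R=1: x+16/65x²=0 ⇒ x=−65/16=-4.0625; min R=1−1/(4·16/65)=-0.0156>−1
Confirm numerically:
  x=-4.012: |R|=0.95013 <1
  x=-2.716: |R|=0.09979 <1
  x=-2.705: |R|=0.09611 <1
  x=-2.517: |R|=0.04246 <1
  x=-4.652: |R|=1.67504 >1
  x=-4.405: |R|=1.37138 >1
  x=-4.097: |R|=1.03479 >1
Stable set (-4.0625, 0).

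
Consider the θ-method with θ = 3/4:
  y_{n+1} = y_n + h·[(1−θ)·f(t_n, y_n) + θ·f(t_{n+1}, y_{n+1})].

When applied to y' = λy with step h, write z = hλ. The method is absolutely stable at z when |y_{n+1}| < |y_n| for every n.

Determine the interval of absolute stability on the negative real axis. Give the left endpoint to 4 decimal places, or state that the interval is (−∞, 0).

On y'=λy, z=hλ:
  y_{n+1} = y_n + z·[1/4·y_n + 3/4·y_{n+1}] ⇒ (1 − 3/4z)y_{n+1} = (1 + 1/4z)y_n
  R(z) = (1 + 1/4z)/(1 − 3/4z).

Need |R(x)|<1, x<0.
x=-0.32: |R|=0.7419
x=-2: |R|=0.2000
x=-10: |R|=0.1765
x=-100: |R|=0.3158
θ=3/4≥1/2 ⇒ |1+1/4x|<|1−3/4x| ∀x<0 ⇒ interval (−∞,0).

interval (−∞, 0).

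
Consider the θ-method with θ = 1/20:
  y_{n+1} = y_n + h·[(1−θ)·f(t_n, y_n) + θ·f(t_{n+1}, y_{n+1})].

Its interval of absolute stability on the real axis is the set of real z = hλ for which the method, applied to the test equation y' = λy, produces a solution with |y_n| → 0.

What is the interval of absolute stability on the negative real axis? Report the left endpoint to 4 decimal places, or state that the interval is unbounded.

(-2.2222, 0).

Set f=λy, z=hλ:
  y_{n+1} = y_n + z·[19/20·y_n + 1/20·y_{n+1}] ⇒ (1 − 1/20z)y_{n+1} = (1 + 19/20z)y_n
  so R(z) = (1 + 19/20z)/(1 − 1/20z).

Boundary: |R(x)|=1, x<0.
x=-1.69: |R|=0.5583
R=−1: 1+19/20x = −1+1/20x ⇒ -9/10x=2 ⇒ x=2/(-9/10)=-2.2222
Confirm numerically:
  x=-2.004: |R|=0.82149 <1
  x=-1.745: |R|=0.60497 <1
  x=-1.670: |R|=0.54130 <1
  x=-2.636: |R|=1.32903 >1
  x=-2.410: |R|=1.15083 >1
So |R|<1 on (-2.2222, 0).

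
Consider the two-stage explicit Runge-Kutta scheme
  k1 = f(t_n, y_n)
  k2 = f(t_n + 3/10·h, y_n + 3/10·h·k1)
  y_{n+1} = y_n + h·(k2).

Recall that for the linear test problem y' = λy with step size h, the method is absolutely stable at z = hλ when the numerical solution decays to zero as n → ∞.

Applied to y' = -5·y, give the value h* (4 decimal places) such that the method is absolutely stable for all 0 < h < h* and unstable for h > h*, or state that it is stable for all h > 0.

(-3.3333,0); λ=-5 ⇒ h* = (10/3)/5 = 0.6667.

With y'=λy (z=hλ):
  k1=λy_n ⇒ h·k1=z·y_n;  k2=λ(1+3/10z)y_n ⇒ h·k2=z(1+3/10z)y_n
  y_{n+1}/y_n = 1 + z(1+3/10z) = 1 + z + 3/10z²
  R(z) = 1 + z + 3/10z².

Need |R(x)|<1, x<0.
x=-1.4: |R|=0.1880
R=1: x+3/10x²=0 ⇒ x=−10/3=-3.3333; min R=1−1/(4·3/10)=0.1667>−1
Confirm numerically:
  x=-2.876: |R|=0.60541 <1
  x=-2.119: |R|=0.22805 <1
  x=-1.353: |R|=0.19618 <1
  x=-3.767: |R|=1.49009 >1
  x=-3.670: |R|=1.37067 >1
Stable set (-3.3333, 0).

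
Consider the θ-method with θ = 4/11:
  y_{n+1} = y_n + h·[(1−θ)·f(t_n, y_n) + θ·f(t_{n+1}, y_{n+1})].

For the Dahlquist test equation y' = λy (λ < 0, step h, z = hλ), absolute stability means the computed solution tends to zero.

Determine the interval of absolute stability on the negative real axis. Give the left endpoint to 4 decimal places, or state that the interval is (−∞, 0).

(-7.3333, 0).

Test eqn y'=λy, z=hλ:
  y_{n+1} = y_n + z·[7/11·y_n + 4/11·y_{n+1}] ⇒ (1 − 4/11z)y_{n+1} = (1 + 7/11z)y_n
  Hence R(z) = (1 + 7/11z)/(1 − 4/11z).

Find x<0 with |R(x)|<1.
x=-0.88: |R|=0.3333
R=−1: 1+7/11x = −1+4/11x ⇒ -3/11x=2 ⇒ x=2/(-3/11)=-7.3333
Confirm numerically:
  x=-6.650: |R|=0.94548 <1
  x=-4.374: |R|=0.68845 <1
  x=-4.134: |R|=0.65144 <1
  x=-7.879: |R|=1.03850 >1
  x=-7.454: |R|=1.00887 >1
Interval (-7.3333, 0).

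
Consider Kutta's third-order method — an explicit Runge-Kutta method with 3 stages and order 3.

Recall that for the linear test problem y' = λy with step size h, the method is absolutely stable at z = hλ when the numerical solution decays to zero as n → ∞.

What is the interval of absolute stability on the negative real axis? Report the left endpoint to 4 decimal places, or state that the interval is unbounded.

(-2.5127, 0).

With y'=λy (z=hλ):
  order 3, 3-stage ⇒ R(z)=1+z+z^2/2+z^3/6
  (e.g. R(-0.59)=0.54982, |R|=0.54982)

Need |R(x)|<1, x<0.
x=-0.59: |R|=0.5498
|R(-2.81)|=1.5600 |R(-1.52)|=0.0499 |R(-0.6)|=0.5440
Bisect:
  x_lo=-3.0055 |R|=2.0138  x_hi=-0.2380 |R|=0.7881
  mid=-1.62173 |R|=0.01759 →hi
  mid=-2.31362 |R|=0.70128 →hi
  mid=-2.65957 |R|=1.25824 →lo
  mid=-2.48659 |R|=0.95752 →hi
  mid=-2.57308 |R|=1.10199 →lo
  mid=-2.52984 |R|=1.02832 →lo
  mid=-2.50822 |R|=0.99257 →hi
  ...
  [-2.51278,-2.51261] ⇒ x*=-2.5127
Interval (-2.5127, 0).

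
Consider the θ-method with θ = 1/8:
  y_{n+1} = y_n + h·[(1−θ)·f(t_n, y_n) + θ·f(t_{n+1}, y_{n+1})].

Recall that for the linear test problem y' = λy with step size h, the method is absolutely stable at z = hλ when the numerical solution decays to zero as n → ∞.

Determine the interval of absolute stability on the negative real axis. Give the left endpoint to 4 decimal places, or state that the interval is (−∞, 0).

Test eqn y'=λy, z=hλ:
  y_{n+1} = y_n + z·[7/8·y_n + 1/8·y_{n+1}] ⇒ (1 − 1/8z)y_{n+1} = (1 + 7/8z)y_n
  so R(z) = (1 + 7/8z)/(1 − 1/8z).

Need |R(x)|<1, x<0.
x=-0.86: |R|=0.2235
R=−1: 1+7/8x = −1+1/8x ⇒ -3/4x=2 ⇒ x=2/(-3/4)=-2.6667
Confirm numerically:
  x=-2.028: |R|=0.61787 <1
  x=-1.906: |R|=0.53927 <1
  x=-1.583: |R|=0.32151 <1
  x=-2.992: |R|=1.17758 >1
  x=-2.835: |R|=1.09322 >1
  x=-2.811: |R|=1.08010 >1
So |R|<1 on (-2.6667, 0).

(-2.6667, 0).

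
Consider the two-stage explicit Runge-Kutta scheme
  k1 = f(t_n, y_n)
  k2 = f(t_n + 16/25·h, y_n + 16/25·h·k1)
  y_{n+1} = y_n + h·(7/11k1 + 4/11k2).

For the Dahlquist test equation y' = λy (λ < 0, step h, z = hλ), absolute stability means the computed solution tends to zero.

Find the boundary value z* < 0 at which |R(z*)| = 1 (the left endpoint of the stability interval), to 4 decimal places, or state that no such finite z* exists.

left endpoint -4.2969.

Set f=λy, z=hλ:
  k1=λy_n ⇒ h·k1=z·y_n;  k2=λ(1+16/25z)y_n ⇒ h·k2=z(1+16/25z)y_n
  y_{n+1}/y_n = 1 + 7/11z + 4/11z(1+16/25z) = 1 + z + 64/275z²
  R(z) = 1 + z + 64/275z².

Find x<0 with |R(x)|<1.
x=-1.31: |R|=0.0894
R=1: x+64/275x²=0 ⇒ x=−275/64=-4.2969; min R=1−1/(4·64/275)=-0.0742>−1
Confirm numerically:
  x=-4.183: |R|=0.88914 <1
  x=-3.467: |R|=0.33040 <1
  x=-3.445: |R|=0.31701 <1
  x=-2.363: |R|=0.06350 <1
  x=-4.681: |R|=1.41846 >1
  x=-4.376: |R|=1.08058 >1
Interval (-4.2969, 0).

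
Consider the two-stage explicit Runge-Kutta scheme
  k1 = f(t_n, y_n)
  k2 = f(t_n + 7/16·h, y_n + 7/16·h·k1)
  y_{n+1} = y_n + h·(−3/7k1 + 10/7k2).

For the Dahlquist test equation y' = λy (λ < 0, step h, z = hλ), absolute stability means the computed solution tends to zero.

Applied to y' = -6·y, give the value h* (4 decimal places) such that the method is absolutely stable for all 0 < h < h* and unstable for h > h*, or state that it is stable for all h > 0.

(-1.6000,0); λ=-6 ⇒ h* = (8/5)/6 = 0.2667.

On y'=λy, z=hλ:
  k1=λy_n ⇒ h·k1=z·y_n;  k2=λ(1+7/16z)y_n ⇒ h·k2=z(1+7/16z)y_n
  y_{n+1}/y_n = 1 − 3/7z + 10/7z(1+7/16z) = 1 + z + 5/8z²
  Hence R(z) = 1 + z + 5/8z².

Boundary: |R(x)|=1, x<0.
x=-0.36: |R|=0.7210
R=1: x+5/8x²=0 ⇒ x=−8/5=-1.6000; min R=1−1/(4·5/8)=0.6000>−1
Confirm numerically:
  x=-1.348: |R|=0.78769 <1
  x=-1.232: |R|=0.71664 <1
  x=-1.126: |R|=0.66642 <1
  x=-1.094: |R|=0.65402 <1
  x=-2.079: |R|=1.62240 >1
  x=-1.761: |R|=1.17720 >1
Stable set (-1.6000, 0).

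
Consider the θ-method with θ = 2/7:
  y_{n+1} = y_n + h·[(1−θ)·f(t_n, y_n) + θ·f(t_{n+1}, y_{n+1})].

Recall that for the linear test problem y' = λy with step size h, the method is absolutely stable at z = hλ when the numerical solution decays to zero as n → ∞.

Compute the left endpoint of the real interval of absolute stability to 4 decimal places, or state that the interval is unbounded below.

Test eqn y'=λy, z=hλ:
  y_{n+1} = y_n + z·[5/7·y_n + 2/7·y_{n+1}] ⇒ (1 − 2/7z)y_{n+1} = (1 + 5/7z)y_n
  Hence R(z) = (1 + 5/7z)/(1 − 2/7z).

Find x<0 with |R(x)|<1.
x=-1.29: |R|=0.0574
R=−1: 1+5/7x = −1+2/7x ⇒ -3/7x=2 ⇒ x=2/(-3/7)=-4.6667
Confirm numerically:
  x=-3.632: |R|=0.78239 <1
  x=-2.838: |R|=0.56721 <1
  x=-1.930: |R|=0.24401 <1
  x=-5.230: |R|=1.09679 >1
  x=-5.190: |R|=1.09033 >1
  x=-5.146: |R|=1.08316 >1
Interval (-4.6667, 0).

z* = -4.6667.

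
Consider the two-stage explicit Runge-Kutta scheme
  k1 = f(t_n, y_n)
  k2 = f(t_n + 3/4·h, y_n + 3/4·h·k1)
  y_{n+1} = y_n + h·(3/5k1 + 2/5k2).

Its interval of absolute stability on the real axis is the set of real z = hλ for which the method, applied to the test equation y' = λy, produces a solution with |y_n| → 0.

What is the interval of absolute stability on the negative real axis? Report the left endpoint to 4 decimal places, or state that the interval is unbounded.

With y'=λy (z=hλ):
  k1=λy_n ⇒ h·k1=z·y_n;  k2=λ(1+3/4z)y_n ⇒ h·k2=z(1+3/4z)y_n
  y_{n+1}/y_n = 1 + 3/5z + 2/5z(1+3/4z) = 1 + z + 3/10z²
  so R(z) = 1 + z + 3/10z².

Find x<0 with |R(x)|<1.
x=-0.54: |R|=0.5475
R=1: x+3/10x²=0 ⇒ x=−10/3=-3.3333; min R=1−1/(4·3/10)=0.1667>−1
Confirm numerically:
  x=-3.258: |R|=0.92637 <1
  x=-3.068: |R|=0.75579 <1
  x=-2.839: |R|=0.57898 <1
  x=-3.775: |R|=1.50019 >1
  x=-3.702: |R|=1.40944 >1
  x=-3.566: |R|=1.24891 >1
Stable set (-3.3333, 0).

(-3.3333, 0).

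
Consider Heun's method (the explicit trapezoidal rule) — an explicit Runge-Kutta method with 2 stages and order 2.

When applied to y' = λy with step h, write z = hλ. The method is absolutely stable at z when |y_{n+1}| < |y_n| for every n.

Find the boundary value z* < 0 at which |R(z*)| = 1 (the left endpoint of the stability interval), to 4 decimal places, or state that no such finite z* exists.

left endpoint -2.0000.

Set f=λy, z=hλ:
  order 2, 2-stage ⇒ R(z)=1+z+z^2/2
  (e.g. R(-0.41)=0.67405, |R|=0.67405)

Solve |R(x)|<1 on ℝ⁻.
x=-0.41: |R|=0.6741
|R(-1.62)|=0.6922 |R(-0.55)|=0.6013 |R(-0.53)|=0.6104
Bisect:
  x_lo=-2.5124 |R|=1.6438  x_hi=-0.3983 |R|=0.6810
  mid=-1.45535 |R|=0.60367 →hi
  mid=-1.98390 |R|=0.98403 →hi
  mid=-2.24818 |R|=1.27897 →lo
  mid=-2.11604 |R|=1.12277 →lo
  mid=-2.04997 |R|=1.05122 →lo
  mid=-2.01694 |R|=1.01708 →lo
  mid=-2.00042 |R|=1.00042 →lo
  mid=-1.99216 |R|=0.99219 →hi
  mid=-1.99629 |R|=0.99630 →hi
  ...
  [-2.00003,-1.99990] ⇒ x*=-2.0000
Stable set (-2.0000, 0).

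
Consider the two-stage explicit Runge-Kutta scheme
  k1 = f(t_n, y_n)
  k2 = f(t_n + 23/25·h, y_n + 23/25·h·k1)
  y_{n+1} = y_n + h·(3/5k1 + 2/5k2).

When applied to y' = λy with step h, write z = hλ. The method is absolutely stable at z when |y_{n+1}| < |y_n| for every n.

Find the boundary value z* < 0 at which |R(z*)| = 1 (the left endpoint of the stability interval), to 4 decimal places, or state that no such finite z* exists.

With y'=λy (z=hλ):
  k1=λy_n ⇒ h·k1=z·y_n;  k2=λ(1+23/25z)y_n ⇒ h·k2=z(1+23/25z)y_n
  y_{n+1}/y_n = 1 + 3/5z + 2/5z(1+23/25z) = 1 + z + 46/125z²
  so R(z) = 1 + z + 46/125z².

Boundary: |R(x)|=1, x<0.
x=-1.06: |R|=0.3535
R=1: x+46/125x²=0 ⇒ x=−125/46=-2.7174; min R=1−1/(4·46/125)=0.3207>−1
Confirm numerically:
  x=-1.950: |R|=0.44932 <1
  x=-1.440: |R|=0.32308 <1
  x=-1.415: |R|=0.32182 <1
  x=-3.048: |R|=1.37083 >1
  x=-2.972: |R|=1.27846 >1
So |R|<1 on (-2.7174, 0).

left endpoint -2.7174.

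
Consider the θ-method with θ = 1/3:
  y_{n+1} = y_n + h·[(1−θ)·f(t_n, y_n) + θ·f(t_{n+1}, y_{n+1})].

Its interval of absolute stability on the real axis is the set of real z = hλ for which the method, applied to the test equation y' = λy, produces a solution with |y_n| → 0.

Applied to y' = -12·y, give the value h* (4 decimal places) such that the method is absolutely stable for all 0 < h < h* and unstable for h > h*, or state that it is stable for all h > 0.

With y'=λy (z=hλ):
  y_{n+1} = y_n + z·[2/3·y_n + 1/3·y_{n+1}] ⇒ (1 − 1/3z)y_{n+1} = (1 + 2/3z)y_n
  so R(z) = (1 + 2/3z)/(1 − 1/3z).

Need |R(x)|<1, x<0.
x=-1.27: |R|=0.1077
R=−1: 1+2/3x = −1+1/3x ⇒ -1/3x=2 ⇒ x=2/(-1/3)=-6.0000
Confirm numerically:
  x=-5.373: |R|=0.92512 <1
  x=-4.995: |R|=0.87430 <1
  x=-4.446: |R|=0.79130 <1
  x=-3.824: |R|=0.68113 <1
  x=-6.375: |R|=1.04000 >1
  x=-6.289: |R|=1.03111 >1
  x=-6.068: |R|=1.00750 >1
Interval (-6.0000, 0).

(-6.0000,0); λ=-12 ⇒ h* = (6)/12 = 0.5000.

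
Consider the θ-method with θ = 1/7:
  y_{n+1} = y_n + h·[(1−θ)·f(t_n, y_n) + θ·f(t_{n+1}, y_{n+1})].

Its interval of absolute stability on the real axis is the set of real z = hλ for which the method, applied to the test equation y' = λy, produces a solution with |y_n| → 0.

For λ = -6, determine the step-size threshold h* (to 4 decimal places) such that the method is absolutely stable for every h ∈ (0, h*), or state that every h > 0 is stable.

Set f=λy, z=hλ:
  y_{n+1} = y_n + z·[6/7·y_n + 1/7·y_{n+1}] ⇒ (1 − 1/7z)y_{n+1} = (1 + 6/7z)y_n
  so R(z) = (1 + 6/7z)/(1 − 1/7z).

Solve |R(x)|<1 on ℝ⁻.
x=-1.74: |R|=0.3936
R=−1: 1+6/7x = −1+1/7x ⇒ -5/7x=2 ⇒ x=2/(-5/7)=-2.8000
Confirm numerically:
  x=-2.673: |R|=0.93435 <1
  x=-1.867: |R|=0.47389 <1
  x=-1.565: |R|=0.27904 <1
  x=-3.031: |R|=1.11514 >1
  x=-2.891: |R|=1.04600 >1
Interval (-2.8000, 0).

(-2.8000,0); λ=-6 ⇒ h* = (14/5)/6 = 0.4667.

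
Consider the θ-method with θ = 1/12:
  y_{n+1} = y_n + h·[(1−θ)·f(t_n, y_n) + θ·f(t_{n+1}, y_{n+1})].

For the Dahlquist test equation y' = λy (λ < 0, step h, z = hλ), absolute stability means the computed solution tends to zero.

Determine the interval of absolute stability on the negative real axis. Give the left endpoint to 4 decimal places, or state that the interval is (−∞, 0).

Test eqn y'=λy, z=hλ:
  y_{n+1} = y_n + z·[11/12·y_n + 1/12·y_{n+1}] ⇒ (1 − 1/12z)y_{n+1} = (1 + 11/12z)y_n
  Hence R(z) = (1 + 11/12z)/(1 − 1/12z).

Solve |R(x)|<1 on ℝ⁻.
x=-0.74: |R|=0.3030
R=−1: 1+11/12x = −1+1/12x ⇒ -5/6x=2 ⇒ x=2/(-5/6)=-2.4000
Confirm numerically:
  x=-1.613: |R|=0.42188 <1
  x=-1.415: |R|=0.26575 <1
  x=-1.318: |R|=0.18757 <1
  x=-1.221: |R|=0.10824 <1
  x=-2.994: |R|=1.39616 >1
  x=-2.905: |R|=1.33881 >1
  x=-2.801: |R|=1.27093 >1
Interval (-2.4000, 0).

z∈(-2.4000,0).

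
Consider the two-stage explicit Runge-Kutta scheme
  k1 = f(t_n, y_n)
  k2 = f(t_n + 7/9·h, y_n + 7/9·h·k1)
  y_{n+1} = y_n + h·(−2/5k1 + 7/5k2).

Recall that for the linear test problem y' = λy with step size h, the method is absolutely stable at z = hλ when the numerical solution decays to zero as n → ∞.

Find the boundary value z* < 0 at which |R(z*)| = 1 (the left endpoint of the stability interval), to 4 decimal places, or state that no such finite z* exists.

left endpoint -0.9184.

Set f=λy, z=hλ:
  k1=λy_n ⇒ h·k1=z·y_n;  k2=λ(1+7/9z)y_n ⇒ h·k2=z(1+7/9z)y_n
  y_{n+1}/y_n = 1 − 2/5z + 7/5z(1+7/9z) = 1 + z + 49/45z²
  ⇒ R(z) = 1 + z + 49/45z².

Find x<0 with |R(x)|<1.
x=-1.08: |R|=1.1901
R=1: x+49/45x²=0 ⇒ x=−45/49=-0.9184; min R=1−1/(4·49/45)=0.7704>−1
Confirm numerically:
  x=-0.896: |R|=0.97818 <1
  x=-0.845: |R|=0.93249 <1
  x=-0.803: |R|=0.89913 <1
  x=-0.702: |R|=0.83461 <1
  x=-1.309: |R|=1.55679 >1
  x=-1.046: |R|=1.14537 >1
So |R|<1 on (-0.9184, 0).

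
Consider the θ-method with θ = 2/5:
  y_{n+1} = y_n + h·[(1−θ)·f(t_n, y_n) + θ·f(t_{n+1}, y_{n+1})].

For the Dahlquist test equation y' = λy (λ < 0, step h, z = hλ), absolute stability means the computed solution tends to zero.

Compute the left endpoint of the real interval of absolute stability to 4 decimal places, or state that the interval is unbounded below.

left endpoint -10.0000.

Set f=λy, z=hλ:
  y_{n+1} = y_n + z·[3/5·y_n + 2/5·y_{n+1}] ⇒ (1 − 2/5z)y_{n+1} = (1 + 3/5z)y_n
  so R(z) = (1 + 3/5z)/(1 − 2/5z).

Need |R(x)|<1, x<0.
x=-1.16: |R|=0.2077
R=−1: 1+3/5x = −1+2/5x ⇒ -1/5x=2 ⇒ x=2/(-1/5)=-10.0000
Confirm numerically:
  x=-9.484: |R|=0.97847 <1
  x=-6.649: |R|=0.81687 <1
  x=-4.863: |R|=0.65116 <1
  x=-10.421: |R|=1.01629 >1
  x=-10.316: |R|=1.01233 >1
  x=-10.168: |R|=1.00663 >1
Interval (-10.0000, 0).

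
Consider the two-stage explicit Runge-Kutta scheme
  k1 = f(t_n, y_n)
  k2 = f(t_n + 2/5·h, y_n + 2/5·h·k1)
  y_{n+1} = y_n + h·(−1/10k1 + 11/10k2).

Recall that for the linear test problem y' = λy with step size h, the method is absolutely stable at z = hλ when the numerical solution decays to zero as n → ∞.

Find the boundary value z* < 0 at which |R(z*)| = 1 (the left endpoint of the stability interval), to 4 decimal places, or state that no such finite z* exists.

On y'=λy, z=hλ:
  k1=λy_n ⇒ h·k1=z·y_n;  k2=λ(1+2/5z)y_n ⇒ h·k2=z(1+2/5z)y_n
  y_{n+1}/y_n = 1 − 1/10z + 11/10z(1+2/5z) = 1 + z + 11/25z²
  so R(z) = 1 + z + 11/25z².

Solve |R(x)|<1 on ℝ⁻.
x=-0.61: |R|=0.5537
R=1: x+11/25x²=0 ⇒ x=−25/11=-2.2727; min R=1−1/(4·11/25)=0.4318>−1
Confirm numerically:
  x=-2.071: |R|=0.81618 <1
  x=-1.263: |R|=0.43887 <1
  x=-0.967: |R|=0.44444 <1
  x=-2.744: |R|=1.56900 >1
  x=-2.374: |R|=1.10579 >1
Stable set (-2.2727, 0).

left endpoint -2.2727.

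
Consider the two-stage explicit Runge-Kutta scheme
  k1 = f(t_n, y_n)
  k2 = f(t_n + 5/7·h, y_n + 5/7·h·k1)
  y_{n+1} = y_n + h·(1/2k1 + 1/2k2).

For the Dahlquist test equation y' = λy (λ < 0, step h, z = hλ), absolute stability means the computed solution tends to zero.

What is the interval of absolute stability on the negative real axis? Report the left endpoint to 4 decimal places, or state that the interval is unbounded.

z∈(-2.8000,0).

Test eqn y'=λy, z=hλ:
  k1=λy_n ⇒ h·k1=z·y_n;  k2=λ(1+5/7z)y_n ⇒ h·k2=z(1+5/7z)y_n
  y_{n+1}/y_n = 1 + 1/2z + 1/2z(1+5/7z) = 1 + z + 5/14z²
  Hence R(z) = 1 + z + 5/14z².

Solve |R(x)|<1 on ℝ⁻.
x=-0.57: |R|=0.5460
R=1: x+5/14x²=0 ⇒ x=−14/5=-2.8000; min R=1−1/(4·5/14)=0.3000>−1
Confirm numerically:
  x=-2.451: |R|=0.69450 <1
  x=-2.329: |R|=0.60823 <1
  x=-2.301: |R|=0.58993 <1
  x=-3.246: |R|=1.51704 >1
  x=-3.197: |R|=1.45329 >1
Stable set (-2.8000, 0).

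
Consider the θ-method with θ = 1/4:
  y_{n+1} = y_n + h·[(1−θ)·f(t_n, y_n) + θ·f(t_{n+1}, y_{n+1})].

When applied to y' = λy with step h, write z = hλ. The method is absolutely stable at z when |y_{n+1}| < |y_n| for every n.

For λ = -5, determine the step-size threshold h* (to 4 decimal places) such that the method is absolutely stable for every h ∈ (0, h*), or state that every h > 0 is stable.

Test eqn y'=λy, z=hλ:
  y_{n+1} = y_n + z·[3/4·y_n + 1/4·y_{n+1}] ⇒ (1 − 1/4z)y_{n+1} = (1 + 3/4z)y_n
  ⇒ R(z) = (1 + 3/4z)/(1 − 1/4z).

Solve |R(x)|<1 on ℝ⁻.
x=-0.86: |R|=0.2922
R=−1: 1+3/4x = −1+1/4x ⇒ -1/2x=2 ⇒ x=2/(-1/2)=-4.0000
Confirm numerically:
  x=-3.326: |R|=0.81600 <1
  x=-3.324: |R|=0.81540 <1
  x=-2.469: |R|=0.52667 <1
  x=-1.863: |R|=0.27102 <1
  x=-4.414: |R|=1.09841 >1
  x=-4.267: |R|=1.06459 >1
  x=-4.055: |R|=1.01366 >1
So |R|<1 on (-4.0000, 0).

(-4.0000,0); λ=-5 ⇒ h* = (4)/5 = 0.8000.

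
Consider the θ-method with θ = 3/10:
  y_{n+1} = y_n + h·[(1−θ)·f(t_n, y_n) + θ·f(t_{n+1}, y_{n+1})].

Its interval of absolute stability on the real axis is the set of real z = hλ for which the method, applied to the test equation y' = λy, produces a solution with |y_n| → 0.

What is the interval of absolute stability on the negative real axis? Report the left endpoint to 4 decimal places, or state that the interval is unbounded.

(-5.0000, 0).

On y'=λy, z=hλ:
  y_{n+1} = y_n + z·[7/10·y_n + 3/10·y_{n+1}] ⇒ (1 − 3/10z)y_{n+1} = (1 + 7/10z)y_n
  so R(z) = (1 + 7/10z)/(1 − 3/10z).

Find x<0 with |R(x)|<1.
x=-1.06: |R|=0.1958
R=−1: 1+7/10x = −1+3/10x ⇒ -2/5x=2 ⇒ x=2/(-2/5)=-5.0000
Confirm numerically:
  x=-4.555: |R|=0.92478 <1
  x=-3.091: |R|=0.60380 <1
  x=-2.634: |R|=0.47134 <1
  x=-2.389: |R|=0.39162 <1
  x=-5.494: |R|=1.07462 >1
  x=-5.333: |R|=1.05123 >1
Stable set (-5.0000, 0).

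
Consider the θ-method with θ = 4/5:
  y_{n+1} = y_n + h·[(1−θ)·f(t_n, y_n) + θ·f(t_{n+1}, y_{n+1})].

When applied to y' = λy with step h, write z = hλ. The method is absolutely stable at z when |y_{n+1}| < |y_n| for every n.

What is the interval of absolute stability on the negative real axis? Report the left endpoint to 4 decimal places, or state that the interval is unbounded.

interval (−∞, 0).

On y'=λy, z=hλ:
  y_{n+1} = y_n + z·[1/5·y_n + 4/5·y_{n+1}] ⇒ (1 − 4/5z)y_{n+1} = (1 + 1/5z)y_n
  ⇒ R(z) = (1 + 1/5z)/(1 − 4/5z).

Find x<0 with |R(x)|<1.
x=-0.56: |R|=0.6133
x=-2: |R|=0.2308
x=-10: |R|=0.1111
x=-100: |R|=0.2346
θ=4/5≥1/2 ⇒ |1+1/5x|<|1−4/5x| ∀x<0 ⇒ unbounded interval.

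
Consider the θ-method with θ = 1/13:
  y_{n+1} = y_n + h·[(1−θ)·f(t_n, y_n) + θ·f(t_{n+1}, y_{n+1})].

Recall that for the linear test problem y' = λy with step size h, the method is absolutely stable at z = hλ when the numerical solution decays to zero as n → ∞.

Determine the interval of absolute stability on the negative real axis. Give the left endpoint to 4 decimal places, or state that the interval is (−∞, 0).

(-2.3636, 0).

Set f=λy, z=hλ:
  y_{n+1} = y_n + z·[12/13·y_n + 1/13·y_{n+1}] ⇒ (1 − 1/13z)y_{n+1} = (1 + 12/13z)y_n
  so R(z) = (1 + 12/13z)/(1 − 1/13z).

Find x<0 with |R(x)|<1.
x=-0.51: |R|=0.5093
R=−1: 1+12/13x = −1+1/13x ⇒ -11/13x=2 ⇒ x=2/(-11/13)=-2.3636
Confirm numerically:
  x=-2.148: |R|=0.84341 <1
  x=-1.507: |R|=0.35045 <1
  x=-1.242: |R|=0.13369 <1
  x=-1.161: |R|=0.06581 <1
  x=-2.952: |R|=1.40572 >1
  x=-2.570: |R|=1.14579 >1
  x=-2.476: |R|=1.07987 >1
So |R|<1 on (-2.3636, 0).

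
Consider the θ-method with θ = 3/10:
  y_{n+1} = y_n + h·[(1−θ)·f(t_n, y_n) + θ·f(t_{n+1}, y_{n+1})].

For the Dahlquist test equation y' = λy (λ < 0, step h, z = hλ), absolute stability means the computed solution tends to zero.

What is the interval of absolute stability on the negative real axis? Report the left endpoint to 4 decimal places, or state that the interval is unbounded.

On y'=λy, z=hλ:
  y_{n+1} = y_n + z·[7/10·y_n + 3/10·y_{n+1}] ⇒ (1 − 3/10z)y_{n+1} = (1 + 7/10z)y_n
  ⇒ R(z) = (1 + 7/10z)/(1 − 3/10z).

Need |R(x)|<1, x<0.
x=-0.42: |R|=0.6270
R=−1: 1+7/10x = −1+3/10x ⇒ -2/5x=2 ⇒ x=2/(-2/5)=-5.0000
Confirm numerically:
  x=-4.903: |R|=0.98430 <1
  x=-3.912: |R|=0.79978 <1
  x=-2.748: |R|=0.50625 <1
  x=-2.647: |R|=0.47539 <1
  x=-5.308: |R|=1.04752 >1
  x=-5.277: |R|=1.04289 >1
So |R|<1 on (-5.0000, 0).

z∈(-5.0000,0).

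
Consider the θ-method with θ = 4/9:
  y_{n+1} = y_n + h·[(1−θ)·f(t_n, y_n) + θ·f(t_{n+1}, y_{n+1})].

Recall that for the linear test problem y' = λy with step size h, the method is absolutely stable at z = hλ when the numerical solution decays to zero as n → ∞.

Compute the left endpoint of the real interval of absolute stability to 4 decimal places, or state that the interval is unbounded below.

z* = -18.0000.

With y'=λy (z=hλ):
  y_{n+1} = y_n + z·[5/9·y_n + 4/9·y_{n+1}] ⇒ (1 − 4/9z)y_{n+1} = (1 + 5/9z)y_n
  Hence R(z) = (1 + 5/9z)/(1 − 4/9z).

Find x<0 with |R(x)|<1.
x=-0.61: |R|=0.5201
R=−1: 1+5/9x = −1+4/9x ⇒ -1/9x=2 ⇒ x=2/(-1/9)=-18.0000
Confirm numerically:
  x=-17.491: |R|=0.99355 <1
  x=-16.703: |R|=0.98289 <1
  x=-16.547: |R|=0.98068 <1
  x=-10.465: |R|=0.85185 <1
  x=-18.573: |R|=1.00688 >1
  x=-18.239: |R|=1.00292 >1
Stable set (-18.0000, 0).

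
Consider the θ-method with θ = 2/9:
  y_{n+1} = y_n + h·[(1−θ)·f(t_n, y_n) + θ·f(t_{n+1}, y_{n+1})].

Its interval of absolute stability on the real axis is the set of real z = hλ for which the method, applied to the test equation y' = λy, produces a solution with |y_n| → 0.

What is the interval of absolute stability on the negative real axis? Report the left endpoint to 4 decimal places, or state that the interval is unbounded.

Set f=λy, z=hλ:
  y_{n+1} = y_n + z·[7/9·y_n + 2/9·y_{n+1}] ⇒ (1 − 2/9z)y_{n+1} = (1 + 7/9z)y_n
  R(z) = (1 + 7/9z)/(1 − 2/9z).

Need |R(x)|<1, x<0.
x=-1.09: |R|=0.1225
R=−1: 1+7/9x = −1+2/9x ⇒ -5/9x=2 ⇒ x=2/(-5/9)=-3.6000
Confirm numerically:
  x=-3.333: |R|=0.91478 <1
  x=-2.778: |R|=0.71764 <1
  x=-1.873: |R|=0.32253 <1
  x=-1.516: |R|=0.13398 <1
  x=-4.042: |R|=1.12936 >1
  x=-3.949: |R|=1.10327 >1
  x=-3.891: |R|=1.08670 >1
Stable set (-3.6000, 0).

z∈(-3.6000,0).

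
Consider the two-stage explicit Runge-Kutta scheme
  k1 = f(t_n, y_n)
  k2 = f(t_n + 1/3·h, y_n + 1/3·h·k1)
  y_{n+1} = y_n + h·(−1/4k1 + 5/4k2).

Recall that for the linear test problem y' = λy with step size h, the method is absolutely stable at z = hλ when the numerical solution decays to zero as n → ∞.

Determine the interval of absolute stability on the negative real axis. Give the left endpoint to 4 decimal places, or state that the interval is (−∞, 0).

z∈(-2.4000,0).

On y'=λy, z=hλ:
  k1=λy_n ⇒ h·k1=z·y_n;  k2=λ(1+1/3z)y_n ⇒ h·k2=z(1+1/3z)y_n
  y_{n+1}/y_n = 1 − 1/4z + 5/4z(1+1/3z) = 1 + z + 5/12z²
  so R(z) = 1 + z + 5/12z².

Need |R(x)|<1, x<0.
x=-0.96: |R|=0.4240
R=1: x+5/12x²=0 ⇒ x=−12/5=-2.4000; min R=1−1/(4·5/12)=0.4000>−1
Confirm numerically:
  x=-1.661: |R|=0.48855 <1
  x=-1.426: |R|=0.42128 <1
  x=-1.216: |R|=0.40011 <1
  x=-2.971: |R|=1.70685 >1
  x=-2.684: |R|=1.31761 >1
  x=-2.435: |R|=1.03551 >1
Stable set (-2.4000, 0).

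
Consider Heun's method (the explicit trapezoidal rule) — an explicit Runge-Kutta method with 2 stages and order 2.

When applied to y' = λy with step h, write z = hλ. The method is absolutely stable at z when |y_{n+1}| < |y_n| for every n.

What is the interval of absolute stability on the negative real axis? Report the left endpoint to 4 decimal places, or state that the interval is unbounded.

(-2.0000, 0).

On y'=λy, z=hλ:
  order 2, 2-stage ⇒ R(z)=1+z+z^2/2
  (e.g. R(-0.89)=0.50605, |R|=0.50605)

Boundary: |R(x)|=1, x<0.
x=-0.89: |R|=0.5061
|R(-2.24)|=1.2688 |R(-2.02)|=1.0202 |R(-0.89)|=0.5061
Bisect:
  x_lo=-2.5731 |R|=1.7373  x_hi=-0.2361 |R|=0.7917
  mid=-1.40463 |R|=0.58186 →hi
  mid=-1.98887 |R|=0.98893 →hi
  mid=-2.28099 |R|=1.32047 →lo
  mid=-2.13493 |R|=1.14404 →lo
  mid=-2.06190 |R|=1.06382 →lo
  mid=-2.02539 |R|=1.02571 →lo
  mid=-2.00713 |R|=1.00716 →lo
  ...
  [-2.00014,-2.00000] ⇒ x*=-2.0000
Stable set (-2.0000, 0).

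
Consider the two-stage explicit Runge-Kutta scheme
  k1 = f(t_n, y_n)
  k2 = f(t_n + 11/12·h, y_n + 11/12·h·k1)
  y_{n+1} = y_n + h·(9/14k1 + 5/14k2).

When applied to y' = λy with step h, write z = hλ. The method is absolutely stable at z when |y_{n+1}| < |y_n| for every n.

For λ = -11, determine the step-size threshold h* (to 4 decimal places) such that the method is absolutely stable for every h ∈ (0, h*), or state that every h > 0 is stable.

(-3.0545,0); λ=-11 ⇒ h* = (168/55)/11 = 0.2777.

On y'=λy, z=hλ:
  k1=λy_n ⇒ h·k1=z·y_n;  k2=λ(1+11/12z)y_n ⇒ h·k2=z(1+11/12z)y_n
  y_{n+1}/y_n = 1 + 9/14z + 5/14z(1+11/12z) = 1 + z + 55/168z²
  so R(z) = 1 + z + 55/168z².

Solve |R(x)|<1 on ℝ⁻.
x=-1.73: |R|=0.2498
R=1: x+55/168x²=0 ⇒ x=−168/55=-3.0545; min R=1−1/(4·55/168)=0.2364>−1
Confirm numerically:
  x=-2.004: |R|=0.31077 <1
  x=-1.758: |R|=0.25379 <1
  x=-1.705: |R|=0.24670 <1
  x=-3.332: |R|=1.30266 >1
  x=-3.205: |R|=1.15787 >1
So |R|<1 on (-3.0545, 0).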